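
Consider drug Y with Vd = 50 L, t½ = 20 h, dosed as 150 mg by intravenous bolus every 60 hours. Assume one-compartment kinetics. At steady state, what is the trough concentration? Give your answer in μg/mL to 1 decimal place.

τ = 60 h = 3 half-lives, so f = (1/2)^3 = 0.125.
At steady state, R = 1/(1 − 0.125) = 8/7.
Single-dose peak C₀ = D/Vd = 150/50 = 3 μg/mL.
Steady-state peak Cmax,ss = C₀·R = 3 × 8/7 ≈ 3.429 μg/mL.
Steady-state trough Cmin,ss = Cmax,ss·f ≈ 3.429 × 0.125 ≈ 0.429 μg/mL.

0.4 μg/mL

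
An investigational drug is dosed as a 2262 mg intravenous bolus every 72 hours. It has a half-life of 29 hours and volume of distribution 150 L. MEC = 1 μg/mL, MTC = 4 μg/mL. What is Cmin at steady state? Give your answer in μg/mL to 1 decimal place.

3.3 μg/mL

k = ln2/t½ = ln2/29 ≈ 0.023902 h⁻¹; fraction remaining f = e^(−kτ) = e^(−0.023902×72) ≈ 0.1789.
Accumulation ratio R = 1/(1 − f) ≈ 1/0.8211 ≈ 1.2179.
Each bolus raises the concentration by D/Vd = 2262/150 ≈ 15.080 μg/mL.
Cmax,ss = C₀/(1 − f) ≈ 15.080/0.8211 ≈ 18.366 μg/mL.
Steady-state trough Cmin,ss = Cmax,ss·f ≈ 18.366 × 0.1789 ≈ 3.286 μg/mL.
Trough 3.3 μg/mL vs MEC 1 μg/mL: adequate.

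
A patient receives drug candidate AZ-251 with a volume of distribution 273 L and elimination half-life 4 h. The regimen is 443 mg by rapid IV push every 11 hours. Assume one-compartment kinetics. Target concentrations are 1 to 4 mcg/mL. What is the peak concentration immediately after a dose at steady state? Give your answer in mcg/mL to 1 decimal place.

τ/t½ = 11/4 ≈ 2.75, so fraction remaining f = (1/2)^(11/4) ≈ 0.1487.
Accumulation ratio R = 1/(1 − f) ≈ 1/0.8513 ≈ 1.1747.
Each bolus raises the concentration by D/Vd = 443/273 ≈ 1.623 mcg/mL.
Cmax,ss = C₀/(1 − f) ≈ 1.623/0.8513 ≈ 1.906 mcg/mL.
Peak 1.9 mcg/mL vs MTC 4 mcg/mL: below toxic threshold.

1.9 mcg/mL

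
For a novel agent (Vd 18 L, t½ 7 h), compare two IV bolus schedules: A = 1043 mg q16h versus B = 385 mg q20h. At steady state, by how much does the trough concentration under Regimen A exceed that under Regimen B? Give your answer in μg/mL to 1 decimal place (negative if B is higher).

11.5 μg/mL

Regimen A: f = (1/2)^(16/7) ≈ 0.2051; Cmin,ss = (1043/18)·f/(1−f) ≈ 14.951 μg/mL.
Regimen B: f = (1/2)^(20/7) ≈ 0.1380; Cmin,ss = (385/18)·f/(1−f) ≈ 3.424 μg/mL.
Difference ≈ 14.951 − 3.424 ≈ 11.527 μg/mL.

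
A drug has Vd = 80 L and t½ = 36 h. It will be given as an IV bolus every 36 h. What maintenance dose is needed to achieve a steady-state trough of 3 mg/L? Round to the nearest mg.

240 mg

τ/t½ = 36/36 ≈ 1, so f = (1/2)^(36/36) ≈ 0.500000.
Cmin,ss = (D/Vd)·f/(1−f), so D = Cmin,ss·Vd·(1−f)/f.
D = 3 × 80 × (1−f)/f ≈ 3 × 80 × 1.00000 ≈ 240.00 mg.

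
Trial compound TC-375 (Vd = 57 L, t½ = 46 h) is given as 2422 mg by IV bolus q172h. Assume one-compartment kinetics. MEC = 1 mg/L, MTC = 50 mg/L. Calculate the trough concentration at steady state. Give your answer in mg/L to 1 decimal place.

k = ln2/t½ = ln2/46 ≈ 0.015068 h⁻¹; fraction remaining f = e^(−kτ) = e^(−0.015068×172) ≈ 0.0749.
Accumulation ratio R = 1/(1 − f) ≈ 1/0.9251 ≈ 1.0810.
Single-dose peak C₀ = D/Vd = 2422/57 ≈ 42.491 mg/L.
Steady-state peak Cmax,ss = C₀·R ≈ 42.491 × 1.0810 ≈ 45.933 mg/L.
One interval later, Cmin,ss = Cmax,ss·e^(−kτ) ≈ 45.933 × 0.0749 ≈ 3.440 mg/L.
Trough 3.4 mg/L vs MEC 1 mg/L: adequate.

3.4 mg/L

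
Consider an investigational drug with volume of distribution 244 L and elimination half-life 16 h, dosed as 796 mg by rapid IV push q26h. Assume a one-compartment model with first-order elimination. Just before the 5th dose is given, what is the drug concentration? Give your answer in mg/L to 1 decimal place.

f = (1/2)^(τ/t½) = (1/2)^(26/16) ≈ 0.3242.
C₀ = D/Vd = 796/244 ≈ 3.262 mg/L.
Before the 5th dose, 4 doses have been given. Superposition: Cmin = C₀·(f + f² + … + f^4).
≈ 3.262 × (0.3242 + 0.1051 + 0.0341 + 0.0110) ≈ 3.262 × 0.4744 ≈ 1.547 mg/L.

1.5 mg/L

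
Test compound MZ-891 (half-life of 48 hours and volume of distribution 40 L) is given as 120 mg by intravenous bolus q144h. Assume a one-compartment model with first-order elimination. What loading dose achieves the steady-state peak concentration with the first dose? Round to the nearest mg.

f = (1/2)^(144/48) ≈ 0.125000; accumulation ratio R = 1/(1−f) ≈ 1.14286.
Loading dose to hit Cmax,ss on first dose: D_load = D_maint·R ≈ 120 × 1.14286 ≈ 137.14 mg.

137 mg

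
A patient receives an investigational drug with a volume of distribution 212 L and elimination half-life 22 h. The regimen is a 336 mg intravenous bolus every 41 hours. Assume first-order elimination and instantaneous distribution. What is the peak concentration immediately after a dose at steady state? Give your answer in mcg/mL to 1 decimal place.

2.2 mcg/mL

τ/t½ = 41/22 ≈ 1.8636, so fraction remaining f = (1/2)^(41/22) ≈ 0.2748.
Accumulation ratio R = 1/(1 − f) ≈ 1/0.7252 ≈ 1.3789.
Single-dose peak C₀ = D/Vd = 336/212 ≈ 1.585 mcg/mL.
Cmax,ss = C₀/(1 − f) ≈ 1.585/0.7252 ≈ 2.186 mcg/mL.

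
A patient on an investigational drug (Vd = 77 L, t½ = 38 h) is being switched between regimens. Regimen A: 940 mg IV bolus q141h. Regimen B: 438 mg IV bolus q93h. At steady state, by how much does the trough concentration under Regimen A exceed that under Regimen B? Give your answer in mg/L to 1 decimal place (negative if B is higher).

Regimen A: f = (1/2)^(141/38) ≈ 0.0764; Cmin,ss = (940/77)·f/(1−f) ≈ 1.010 mg/L.
Regimen B: f = (1/2)^(93/38) ≈ 0.1833; Cmin,ss = (438/77)·f/(1−f) ≈ 1.277 mg/L.
Difference ≈ 1.010 − 1.277 ≈ -0.267 mg/L.

-0.3 mg/L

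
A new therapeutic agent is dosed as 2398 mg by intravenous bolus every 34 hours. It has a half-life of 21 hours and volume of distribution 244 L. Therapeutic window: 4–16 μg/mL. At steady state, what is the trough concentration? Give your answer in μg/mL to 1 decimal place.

Over one 34-h interval, 34/21 ≈ 1.619 half-lives elapse, leaving f ≈ 0.3256 of each dose.
Accumulation ratio R = 1/(1 − f) ≈ 1/0.6744 ≈ 1.4828.
Single-dose peak C₀ = D/Vd = 2398/244 ≈ 9.828 μg/mL.
Cmax,ss = C₀/(1 − f) ≈ 9.828/0.6744 ≈ 14.573 μg/mL.
Steady-state trough Cmin,ss = Cmax,ss·f ≈ 14.573 × 0.3256 ≈ 4.745 μg/mL.
Trough 4.7 μg/mL vs MEC 4 μg/mL: adequate.

4.7 μg/mL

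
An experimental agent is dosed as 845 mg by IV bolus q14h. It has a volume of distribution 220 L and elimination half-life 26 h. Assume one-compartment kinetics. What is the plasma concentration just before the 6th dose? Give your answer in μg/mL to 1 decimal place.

f = (1/2)^(τ/t½) = (1/2)^(14/26) ≈ 0.6885.
C₀ = D/Vd = 845/220 ≈ 3.841 μg/mL.
Before the 6th dose, 5 doses have been given. Superposition: Cmin = C₀·(f + f² + … + f^5).
≈ 3.841 × (0.6885 + 0.4740 + 0.3264 + 0.2247 + 0.1547) ≈ 3.841 × 1.8683 ≈ 7.176 μg/mL.

7.2 μg/mL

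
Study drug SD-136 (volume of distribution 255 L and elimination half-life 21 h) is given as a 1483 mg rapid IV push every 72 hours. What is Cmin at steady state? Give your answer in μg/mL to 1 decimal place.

τ/t½ = 72/21 ≈ 3.4286, so fraction remaining f = (1/2)^(72/21) ≈ 0.0929.
Accumulation ratio R = 1/(1 − f) ≈ 1/0.9071 ≈ 1.1024.
Single-dose peak C₀ = D/Vd = 1483/255 ≈ 5.816 μg/mL.
Steady-state peak Cmax,ss = C₀·R ≈ 5.816 × 1.1024 ≈ 6.412 μg/mL.
One interval later, Cmin,ss = Cmax,ss·e^(−kτ) ≈ 6.412 × 0.0929 ≈ 0.596 μg/mL.

0.6 μg/mL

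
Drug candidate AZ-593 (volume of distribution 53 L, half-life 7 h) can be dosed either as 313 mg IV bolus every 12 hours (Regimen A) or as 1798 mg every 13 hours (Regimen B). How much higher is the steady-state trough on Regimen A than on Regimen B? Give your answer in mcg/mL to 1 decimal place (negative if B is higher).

Regimen A: f = (1/2)^(12/7) ≈ 0.3048; Cmin,ss = (313/53)·f/(1−f) ≈ 2.589 mcg/mL.
Regimen B: f = (1/2)^(13/7) ≈ 0.2760; Cmin,ss = (1798/53)·f/(1−f) ≈ 12.933 mcg/mL.
Difference ≈ 2.589 − 12.933 ≈ -10.344 mcg/mL.

-10.3 mcg/mL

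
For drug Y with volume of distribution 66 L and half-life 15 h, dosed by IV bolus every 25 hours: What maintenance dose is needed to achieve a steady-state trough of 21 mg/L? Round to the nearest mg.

τ/t½ = 25/15 ≈ 1.6667, so f = (1/2)^(25/15) ≈ 0.314980.
Cmin,ss = (D/Vd)·f/(1−f), so D = Cmin,ss·Vd·(1−f)/f.
D = 21 × 66 × (1−f)/f ≈ 21 × 66 × 2.17480 ≈ 3014.27 mg.

3014 mg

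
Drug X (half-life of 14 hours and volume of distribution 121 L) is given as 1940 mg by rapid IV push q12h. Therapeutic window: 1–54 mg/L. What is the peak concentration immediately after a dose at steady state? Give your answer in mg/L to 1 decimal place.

Over one 12-h interval, 12/14 ≈ 0.85714 half-lives elapse, leaving f ≈ 0.5520 of each dose.
At steady state, accumulation factor R = 1/(1 − e^(−kτ)) ≈ 2.2321.
Single-dose peak C₀ = D/Vd = 1940/121 ≈ 16.033 mg/L.
Cmax,ss = C₀/(1 − f) ≈ 16.033/0.4480 ≈ 35.788 mg/L.
Peak 35.8 mg/L vs MTC 54 mg/L: below toxic threshold.

35.8 mg/L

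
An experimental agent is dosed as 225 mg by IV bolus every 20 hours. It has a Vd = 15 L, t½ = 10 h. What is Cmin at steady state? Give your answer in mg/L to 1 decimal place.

5.0 mg/L

τ = 20 h = 2 half-lives, so f = (1/2)^2 = 0.25.
At steady state, R = 1/(1 − 0.25) = 4/3.
Single-dose peak C₀ = D/Vd = 225/15 = 15 mg/L.
Steady-state peak Cmax,ss = C₀·R = 15 × 4/3 ≈ 20.000 mg/L.
Steady-state trough Cmin,ss = Cmax,ss·f ≈ 20.000 × 0.25 ≈ 5.000 mg/L.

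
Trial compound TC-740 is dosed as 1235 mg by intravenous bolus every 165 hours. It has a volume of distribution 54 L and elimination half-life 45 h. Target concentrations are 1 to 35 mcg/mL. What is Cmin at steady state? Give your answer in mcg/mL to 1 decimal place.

τ/t½ = 165/45 ≈ 3.6667, so fraction remaining f = (1/2)^(165/45) ≈ 0.0787.
Each bolus raises the concentration by D/Vd = 1235/54 ≈ 22.870 mcg/mL.
Steady-state trough Cmin,ss = C₀·f/(1−f) ≈ 22.870 × 0.0787/0.9213 ≈ 1.954 mcg/mL.
Trough 2.0 mcg/mL vs MEC 1 mcg/mL: adequate.

2.0 mcg/mL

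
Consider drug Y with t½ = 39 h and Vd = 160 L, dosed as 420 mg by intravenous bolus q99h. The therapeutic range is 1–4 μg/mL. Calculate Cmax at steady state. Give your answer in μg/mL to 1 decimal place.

3.2 μg/mL

τ/t½ = 99/39 ≈ 2.5385, so fraction remaining f = (1/2)^(99/39) ≈ 0.1721.
At steady state, accumulation factor R = 1/(1 − e^(−kτ)) ≈ 1.2079.
Single-dose peak C₀ = D/Vd = 420/160 ≈ 2.625 μg/mL.
Steady-state peak Cmax,ss = C₀·R ≈ 2.625 × 1.2079 ≈ 3.171 μg/mL.
Peak 3.2 μg/mL vs MTC 4 μg/mL: below toxic threshold.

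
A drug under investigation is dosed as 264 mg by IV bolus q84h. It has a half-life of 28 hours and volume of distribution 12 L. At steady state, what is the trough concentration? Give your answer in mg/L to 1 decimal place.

The dosing interval is 3 half-lives, so f = 2^(−3) = 0.125.
Accumulation ratio R = 1/(1 − f) = 1/0.875 = 8/7.
Single-dose peak C₀ = D/Vd = 264/12 = 22 mg/L.
Steady-state peak Cmax,ss = C₀·R = 22 × 8/7 ≈ 25.143 mg/L.
Steady-state trough Cmin,ss = Cmax,ss·f ≈ 25.143 × 0.125 ≈ 3.143 mg/L.

3.1 mg/L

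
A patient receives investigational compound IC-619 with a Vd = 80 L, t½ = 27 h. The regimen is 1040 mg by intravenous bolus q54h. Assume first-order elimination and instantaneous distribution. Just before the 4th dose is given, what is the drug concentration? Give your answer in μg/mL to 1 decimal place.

4.3 μg/mL

f = (1/2)^(τ/t½) = (1/2)^(54/27) ≈ 0.2500.
C₀ = D/Vd = 1040/80 ≈ 13.000 μg/mL.
Before the 4th dose, 3 doses have been given. Superposition: Cmin = C₀·(f + f² + … + f^3).
≈ 13.000 × (0.2500 + 0.0625 + 0.0156) ≈ 13.000 × 0.3281 ≈ 4.265 μg/mL.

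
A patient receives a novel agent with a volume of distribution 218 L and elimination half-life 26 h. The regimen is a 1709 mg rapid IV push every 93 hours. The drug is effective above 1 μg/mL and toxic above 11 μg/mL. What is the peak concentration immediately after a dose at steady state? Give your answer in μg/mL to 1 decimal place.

8.6 μg/mL

Over one 93-h interval, 93/26 ≈ 3.5769 half-lives elapse, leaving f ≈ 0.0838 of each dose.
At steady state, accumulation factor R = 1/(1 − e^(−kτ)) ≈ 1.0915.
Single-dose peak C₀ = D/Vd = 1709/218 ≈ 7.839 μg/mL.
Cmax,ss = C₀/(1 − f) ≈ 7.839/0.9162 ≈ 8.556 μg/mL.
Peak 8.6 μg/mL vs MTC 11 μg/mL: below toxic threshold.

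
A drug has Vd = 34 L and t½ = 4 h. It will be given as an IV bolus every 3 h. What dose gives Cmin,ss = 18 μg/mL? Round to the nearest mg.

417 mg

τ/t½ = 3/4 ≈ 0.75, so f = (1/2)^(3/4) ≈ 0.594604.
Cmin,ss = (D/Vd)·f/(1−f), so D = Cmin,ss·Vd·(1−f)/f.
D = 18 × 34 × (1−f)/f ≈ 18 × 34 × 0.68179 ≈ 417.26 mg.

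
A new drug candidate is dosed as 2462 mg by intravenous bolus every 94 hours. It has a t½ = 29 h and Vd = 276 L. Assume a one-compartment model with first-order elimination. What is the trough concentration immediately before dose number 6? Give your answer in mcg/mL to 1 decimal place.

f = (1/2)^(τ/t½) = (1/2)^(94/29) ≈ 0.1057.
C₀ = D/Vd = 2462/276 ≈ 8.920 mcg/mL.
Before the 6th dose, 5 doses have been given. Superposition: Cmin = C₀·(f + f² + … + f^5).
≈ 8.920 × (0.1057 + 0.0112 + 0.0012 + 0.0001 + 0.0000) ≈ 8.920 × 0.1182 ≈ 1.054 mcg/mL.

1.1 mcg/mL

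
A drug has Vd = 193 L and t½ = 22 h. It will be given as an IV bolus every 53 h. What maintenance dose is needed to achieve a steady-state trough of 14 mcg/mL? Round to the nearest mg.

τ/t½ = 53/22 ≈ 2.4091, so f = (1/2)^(53/22) ≈ 0.188274.
Cmin,ss = (D/Vd)·f/(1−f), so D = Cmin,ss·Vd·(1−f)/f.
D = 14 × 193 × (1−f)/f ≈ 14 × 193 × 4.31141 ≈ 11649.43 mg.

11649 mg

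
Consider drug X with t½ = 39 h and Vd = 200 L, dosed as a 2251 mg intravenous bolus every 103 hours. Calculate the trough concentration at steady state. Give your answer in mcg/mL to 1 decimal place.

k = ln2/t½ = ln2/39 ≈ 0.017773 h⁻¹; fraction remaining f = e^(−kτ) = e^(−0.017773×103) ≈ 0.1603.
At steady state, accumulation factor R = 1/(1 − e^(−kτ)) ≈ 1.1909.
Each bolus raises the concentration by D/Vd = 2251/200 ≈ 11.255 mcg/mL.
Cmax,ss = C₀/(1 − f) ≈ 11.255/0.8397 ≈ 13.404 mcg/mL.
Steady-state trough Cmin,ss = Cmax,ss·f ≈ 13.404 × 0.1603 ≈ 2.149 mcg/mL.

2.1 mcg/mL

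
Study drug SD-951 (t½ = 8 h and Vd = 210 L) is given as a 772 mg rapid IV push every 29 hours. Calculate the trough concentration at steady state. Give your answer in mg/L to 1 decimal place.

k = ln2/t½ = ln2/8 ≈ 0.086643 h⁻¹; fraction remaining f = e^(−kτ) = e^(−0.086643×29) ≈ 0.0811.
At steady state, accumulation factor R = 1/(1 − e^(−kτ)) ≈ 1.0883.
Each bolus raises the concentration by D/Vd = 772/210 ≈ 3.676 mg/L.
Cmax,ss = C₀/(1 − f) ≈ 3.676/0.9189 ≈ 4.000 mg/L.
Steady-state trough Cmin,ss = Cmax,ss·f ≈ 4.000 × 0.0811 ≈ 0.324 mg/L.

0.3 mg/L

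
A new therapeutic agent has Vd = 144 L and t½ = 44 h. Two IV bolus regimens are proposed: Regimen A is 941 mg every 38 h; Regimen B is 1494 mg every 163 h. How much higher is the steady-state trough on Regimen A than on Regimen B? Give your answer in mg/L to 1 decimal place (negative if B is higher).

7.1 mg/L

Regimen A: f = (1/2)^(38/44) ≈ 0.5496; Cmin,ss = (941/144)·f/(1−f) ≈ 7.974 mg/L.
Regimen B: f = (1/2)^(163/44) ≈ 0.0767; Cmin,ss = (1494/144)·f/(1−f) ≈ 0.862 mg/L.
Difference ≈ 7.974 − 0.862 ≈ 7.112 mg/L.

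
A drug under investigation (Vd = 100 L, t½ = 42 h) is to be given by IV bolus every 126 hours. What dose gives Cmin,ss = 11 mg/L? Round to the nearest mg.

7700 mg

τ/t½ = 126/42 ≈ 3, so f = (1/2)^(126/42) ≈ 0.125000.
Cmin,ss = (D/Vd)·f/(1−f), so D = Cmin,ss·Vd·(1−f)/f.
D = 11 × 100 × (1−f)/f ≈ 11 × 100 × 7.00000 ≈ 7700.00 mg.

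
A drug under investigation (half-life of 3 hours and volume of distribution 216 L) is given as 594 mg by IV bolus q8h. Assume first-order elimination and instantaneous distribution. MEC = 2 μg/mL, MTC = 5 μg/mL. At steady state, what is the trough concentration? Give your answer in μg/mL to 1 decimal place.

0.5 μg/mL

τ/t½ = 8/3 ≈ 2.6667, so fraction remaining f = (1/2)^(8/3) ≈ 0.1575.
Single-dose peak C₀ = D/Vd = 594/216 ≈ 2.750 μg/mL.
Steady-state trough Cmin,ss = C₀·f/(1−f) ≈ 2.750 × 0.1575/0.8425 ≈ 0.514 μg/mL.
Trough 0.5 μg/mL vs MEC 2 μg/mL: subtherapeutic.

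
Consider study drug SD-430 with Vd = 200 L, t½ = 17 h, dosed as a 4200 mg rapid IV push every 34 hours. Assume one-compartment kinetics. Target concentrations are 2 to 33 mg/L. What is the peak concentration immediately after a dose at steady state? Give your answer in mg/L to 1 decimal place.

τ = 34 h = 2 half-lives, so f = (1/2)^2 = 0.25.
Accumulation ratio R = 1/(1 − f) = 1/0.75 = 4/3.
Single-dose peak C₀ = D/Vd = 4200/200 = 21 mg/L.
Steady-state peak Cmax,ss = C₀·R = 21 × 4/3 ≈ 28.000 mg/L.
Peak 28.0 mg/L vs MTC 33 mg/L: below toxic threshold.

28.0 mg/L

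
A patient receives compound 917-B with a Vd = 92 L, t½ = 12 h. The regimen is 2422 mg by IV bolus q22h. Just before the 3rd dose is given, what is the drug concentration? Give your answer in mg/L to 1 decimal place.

9.5 mg/L

f = (1/2)^(τ/t½) = (1/2)^(22/12) ≈ 0.2806.
C₀ = D/Vd = 2422/92 ≈ 26.326 mg/L.
Before the 3rd dose, 2 doses have been given. Superposition: Cmin = C₀·(f + f²).
≈ 26.326 × (0.2806 + 0.0787) ≈ 26.326 × 0.3593 ≈ 9.459 mg/L.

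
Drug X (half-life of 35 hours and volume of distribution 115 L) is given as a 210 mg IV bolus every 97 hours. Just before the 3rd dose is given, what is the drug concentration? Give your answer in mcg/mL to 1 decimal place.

f = (1/2)^(τ/t½) = (1/2)^(97/35) ≈ 0.1465.
C₀ = D/Vd = 210/115 ≈ 1.826 mcg/mL.
Before the 3rd dose, 2 doses have been given. Superposition: Cmin = C₀·(f + f²).
≈ 1.826 × (0.1465 + 0.0215) ≈ 1.826 × 0.1680 ≈ 0.307 mcg/mL.

0.3 mcg/mL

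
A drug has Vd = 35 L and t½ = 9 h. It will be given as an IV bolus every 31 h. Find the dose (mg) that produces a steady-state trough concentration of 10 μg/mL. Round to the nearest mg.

τ/t½ = 31/9 ≈ 3.4444, so f = (1/2)^(31/9) ≈ 0.091858.
Cmin,ss = (D/Vd)·f/(1−f), so D = Cmin,ss·Vd·(1−f)/f.
D = 10 × 35 × (1−f)/f ≈ 10 × 35 × 9.88637 ≈ 3460.23 mg.

3460 mg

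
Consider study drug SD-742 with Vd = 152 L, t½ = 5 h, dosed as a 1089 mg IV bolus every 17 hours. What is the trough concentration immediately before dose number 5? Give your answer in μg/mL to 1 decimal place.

0.7 μg/mL

f = (1/2)^(τ/t½) = (1/2)^(17/5) ≈ 0.0947.
C₀ = D/Vd = 1089/152 ≈ 7.164 μg/mL.
Before the 5th dose, 4 doses have been given. Superposition: Cmin = C₀·(f + f² + … + f^4).
≈ 7.164 × (0.0947 + 0.0090 + 0.0008 + 0.0001) ≈ 7.164 × 0.1046 ≈ 0.749 μg/mL.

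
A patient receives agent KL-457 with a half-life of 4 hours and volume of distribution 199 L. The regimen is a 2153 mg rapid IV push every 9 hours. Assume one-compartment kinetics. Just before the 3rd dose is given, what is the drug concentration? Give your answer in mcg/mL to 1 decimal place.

2.8 mcg/mL

f = (1/2)^(τ/t½) = (1/2)^(9/4) ≈ 0.2102.
C₀ = D/Vd = 2153/199 ≈ 10.819 mcg/mL.
Before the 3rd dose, 2 doses have been given. Superposition: Cmin = C₀·(f + f²).
≈ 10.819 × (0.2102 + 0.0442) ≈ 10.819 × 0.2544 ≈ 2.752 mcg/mL.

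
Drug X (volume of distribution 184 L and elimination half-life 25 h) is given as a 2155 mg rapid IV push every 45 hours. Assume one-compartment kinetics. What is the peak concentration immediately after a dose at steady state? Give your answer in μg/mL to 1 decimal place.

τ/t½ = 45/25 ≈ 1.8, so fraction remaining f = (1/2)^(45/25) ≈ 0.2872.
At steady state, accumulation factor R = 1/(1 − e^(−kτ)) ≈ 1.4029.
Each bolus raises the concentration by D/Vd = 2155/184 ≈ 11.712 μg/mL.
Steady-state peak Cmax,ss = C₀·R ≈ 11.712 × 1.4029 ≈ 16.431 μg/mL.

16.4 μg/mL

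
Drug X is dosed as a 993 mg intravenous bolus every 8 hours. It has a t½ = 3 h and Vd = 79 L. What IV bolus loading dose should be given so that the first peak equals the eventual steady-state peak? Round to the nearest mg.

f = (1/2)^(8/3) ≈ 0.157490; accumulation ratio R = 1/(1−f) ≈ 1.18693.
Loading dose to hit Cmax,ss on first dose: D_load = D_maint·R ≈ 993 × 1.18693 ≈ 1178.62 mg.

1179 mg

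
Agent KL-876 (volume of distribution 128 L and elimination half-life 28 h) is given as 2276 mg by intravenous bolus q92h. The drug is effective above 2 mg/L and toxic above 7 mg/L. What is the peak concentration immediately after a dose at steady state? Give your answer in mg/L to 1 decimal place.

19.8 mg/L

Over one 92-h interval, 92/28 ≈ 3.2857 half-lives elapse, leaving f ≈ 0.1025 of each dose.
Accumulation ratio R = 1/(1 − f) ≈ 1/0.8975 ≈ 1.1142.
Single-dose peak C₀ = D/Vd = 2276/128 ≈ 17.781 mg/L.
Cmax,ss = C₀/(1 − f) ≈ 17.781/0.8975 ≈ 19.812 mg/L.
Peak 19.8 mg/L vs MTC 7 mg/L: exceeds toxic threshold.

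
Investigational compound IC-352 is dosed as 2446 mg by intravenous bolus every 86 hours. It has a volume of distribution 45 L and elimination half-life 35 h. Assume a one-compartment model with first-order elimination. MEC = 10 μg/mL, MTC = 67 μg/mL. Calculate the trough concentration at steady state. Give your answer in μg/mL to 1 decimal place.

12.1 μg/mL

Over one 86-h interval, 86/35 ≈ 2.4571 half-lives elapse, leaving f ≈ 0.1821 of each dose.
Each bolus raises the concentration by D/Vd = 2446/45 ≈ 54.356 μg/mL.
Steady-state trough Cmin,ss = C₀·f/(1−f) ≈ 54.356 × 0.1821/0.8179 ≈ 12.102 μg/mL.
Trough 12.1 μg/mL vs MEC 10 μg/mL: adequate.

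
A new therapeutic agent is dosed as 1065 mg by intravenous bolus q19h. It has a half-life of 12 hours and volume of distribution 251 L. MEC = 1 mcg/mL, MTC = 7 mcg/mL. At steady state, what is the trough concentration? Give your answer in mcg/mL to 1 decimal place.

2.1 mcg/mL

k = ln2/t½ = ln2/12 ≈ 0.057762 h⁻¹; fraction remaining f = e^(−kτ) = e^(−0.057762×19) ≈ 0.3337.
Single-dose peak C₀ = D/Vd = 1065/251 ≈ 4.243 mcg/mL.
Steady-state trough Cmin,ss = C₀·f/(1−f) ≈ 4.243 × 0.3337/0.6663 ≈ 2.125 mcg/mL.
Trough 2.1 mcg/mL vs MEC 1 mcg/mL: adequate.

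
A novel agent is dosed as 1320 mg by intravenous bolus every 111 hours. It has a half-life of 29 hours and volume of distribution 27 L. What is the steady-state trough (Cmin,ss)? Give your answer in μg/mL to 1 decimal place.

k = ln2/t½ = ln2/29 ≈ 0.023902 h⁻¹; fraction remaining f = e^(−kτ) = e^(−0.023902×111) ≈ 0.0704.
Each bolus raises the concentration by D/Vd = 1320/27 ≈ 48.889 μg/mL.
Steady-state trough Cmin,ss = C₀·f/(1−f) ≈ 48.889 × 0.0704/0.9296 ≈ 3.702 μg/mL.

3.7 μg/mL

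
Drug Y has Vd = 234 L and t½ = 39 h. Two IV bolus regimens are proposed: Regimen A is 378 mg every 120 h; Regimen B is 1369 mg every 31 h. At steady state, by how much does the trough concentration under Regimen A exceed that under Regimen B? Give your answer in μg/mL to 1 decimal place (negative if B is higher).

Regimen A: f = (1/2)^(120/39) ≈ 0.1185; Cmin,ss = (378/234)·f/(1−f) ≈ 0.217 μg/mL.
Regimen B: f = (1/2)^(31/39) ≈ 0.5764; Cmin,ss = (1369/234)·f/(1−f) ≈ 7.961 μg/mL.
Difference ≈ 0.217 − 7.961 ≈ -7.744 μg/mL.

-7.7 μg/mL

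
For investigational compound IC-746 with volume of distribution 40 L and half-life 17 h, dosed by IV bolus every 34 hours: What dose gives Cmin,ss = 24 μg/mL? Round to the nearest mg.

τ/t½ = 34/17 ≈ 2, so f = (1/2)^(34/17) ≈ 0.250000.
Cmin,ss = (D/Vd)·f/(1−f), so D = Cmin,ss·Vd·(1−f)/f.
D = 24 × 40 × (1−f)/f ≈ 24 × 40 × 3.00000 ≈ 2880.00 mg.

2880 mg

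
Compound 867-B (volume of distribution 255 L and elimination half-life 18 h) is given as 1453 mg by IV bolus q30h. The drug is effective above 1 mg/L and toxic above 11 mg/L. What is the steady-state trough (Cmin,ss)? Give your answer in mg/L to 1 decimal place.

2.6 mg/L

Over one 30-h interval, 30/18 ≈ 1.6667 half-lives elapse, leaving f ≈ 0.3150 of each dose.
Accumulation ratio R = 1/(1 − f) ≈ 1/0.6850 ≈ 1.4599.
Each bolus raises the concentration by D/Vd = 1453/255 ≈ 5.698 mg/L.
Cmax,ss = C₀/(1 − f) ≈ 5.698/0.6850 ≈ 8.318 mg/L.
Steady-state trough Cmin,ss = Cmax,ss·f ≈ 8.318 × 0.3150 ≈ 2.620 mg/L.
Trough 2.6 mg/L vs MEC 1 mg/L: adequate.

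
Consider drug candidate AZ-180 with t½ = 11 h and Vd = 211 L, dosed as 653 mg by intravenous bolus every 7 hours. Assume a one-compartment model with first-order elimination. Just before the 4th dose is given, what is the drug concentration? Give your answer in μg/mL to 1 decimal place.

4.1 μg/mL

f = (1/2)^(τ/t½) = (1/2)^(7/11) ≈ 0.6433.
C₀ = D/Vd = 653/211 ≈ 3.095 μg/mL.
Before the 4th dose, 3 doses have been given. Superposition: Cmin = C₀·(f + f² + … + f^3).
≈ 3.095 × (0.6433 + 0.4138 + 0.2662) ≈ 3.095 × 1.3233 ≈ 4.096 μg/mL.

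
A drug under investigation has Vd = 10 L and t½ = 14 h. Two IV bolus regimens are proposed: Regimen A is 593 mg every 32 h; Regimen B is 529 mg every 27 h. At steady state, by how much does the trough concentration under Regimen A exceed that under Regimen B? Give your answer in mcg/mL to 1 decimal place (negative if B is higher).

-3.5 mcg/mL

Regimen A: f = (1/2)^(32/14) ≈ 0.2051; Cmin,ss = (593/10)·f/(1−f) ≈ 15.301 mcg/mL.
Regimen B: f = (1/2)^(27/14) ≈ 0.2627; Cmin,ss = (529/10)·f/(1−f) ≈ 18.848 mcg/mL.
Difference ≈ 15.301 − 18.848 ≈ -3.547 mcg/mL.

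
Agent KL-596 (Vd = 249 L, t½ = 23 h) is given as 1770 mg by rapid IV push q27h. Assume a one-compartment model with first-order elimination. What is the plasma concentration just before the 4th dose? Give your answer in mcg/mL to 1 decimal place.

5.2 mcg/mL

f = (1/2)^(τ/t½) = (1/2)^(27/23) ≈ 0.4432.
C₀ = D/Vd = 1770/249 ≈ 7.108 mcg/mL.
Before the 4th dose, 3 doses have been given. Superposition: Cmin = C₀·(f + f² + … + f^3).
≈ 7.108 × (0.4432 + 0.1964 + 0.0871) ≈ 7.108 × 0.7267 ≈ 5.165 mcg/mL.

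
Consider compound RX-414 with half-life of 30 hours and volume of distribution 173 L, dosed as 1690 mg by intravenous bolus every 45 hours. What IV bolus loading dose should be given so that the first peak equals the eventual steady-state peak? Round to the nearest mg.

f = (1/2)^(45/30) ≈ 0.353553; accumulation ratio R = 1/(1−f) ≈ 1.54692.
Loading dose to hit Cmax,ss on first dose: D_load = D_maint·R ≈ 1690 × 1.54692 ≈ 2614.29 mg.

2614 mg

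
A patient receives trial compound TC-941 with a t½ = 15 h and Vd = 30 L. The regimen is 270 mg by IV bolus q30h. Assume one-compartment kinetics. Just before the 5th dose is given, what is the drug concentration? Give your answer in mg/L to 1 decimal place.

3.0 mg/L

f = (1/2)^(τ/t½) = (1/2)^(30/15) ≈ 0.2500.
C₀ = D/Vd = 270/30 ≈ 9.000 mg/L.
Before the 5th dose, 4 doses have been given. Superposition: Cmin = C₀·(f + f² + … + f^4).
≈ 9.000 × (0.2500 + 0.0625 + 0.0156 + 0.0039) ≈ 9.000 × 0.3320 ≈ 2.988 mg/L.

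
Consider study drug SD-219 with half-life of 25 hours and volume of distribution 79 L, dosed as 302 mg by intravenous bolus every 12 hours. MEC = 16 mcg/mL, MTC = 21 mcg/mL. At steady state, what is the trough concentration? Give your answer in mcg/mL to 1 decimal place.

Over one 12-h interval, 12/25 ≈ 0.48 half-lives elapse, leaving f ≈ 0.7170 of each dose.
Accumulation ratio R = 1/(1 − f) ≈ 1/0.2830 ≈ 3.5336.
Single-dose peak C₀ = D/Vd = 302/79 ≈ 3.823 mcg/mL.
Steady-state peak Cmax,ss = C₀·R ≈ 3.823 × 3.5336 ≈ 13.509 mcg/mL.
Steady-state trough Cmin,ss = Cmax,ss·f ≈ 13.509 × 0.7170 ≈ 9.686 mcg/mL.
Trough 9.7 mcg/mL vs MEC 16 mcg/mL: subtherapeutic.

9.7 mcg/mL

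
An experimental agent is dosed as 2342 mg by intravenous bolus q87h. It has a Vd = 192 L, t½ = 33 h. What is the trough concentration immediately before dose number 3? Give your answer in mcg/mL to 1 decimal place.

f = (1/2)^(τ/t½) = (1/2)^(87/33) ≈ 0.1608.
C₀ = D/Vd = 2342/192 ≈ 12.198 mcg/mL.
Before the 3rd dose, 2 doses have been given. Superposition: Cmin = C₀·(f + f²).
≈ 12.198 × (0.1608 + 0.0259) ≈ 12.198 × 0.1867 ≈ 2.277 mcg/mL.

2.3 mcg/mL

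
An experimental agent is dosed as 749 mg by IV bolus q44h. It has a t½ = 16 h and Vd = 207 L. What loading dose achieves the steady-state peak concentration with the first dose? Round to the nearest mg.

f = (1/2)^(44/16) ≈ 0.148651; accumulation ratio R = 1/(1−f) ≈ 1.17461.
Loading dose to hit Cmax,ss on first dose: D_load = D_maint·R ≈ 749 × 1.17461 ≈ 879.78 mg.

880 mg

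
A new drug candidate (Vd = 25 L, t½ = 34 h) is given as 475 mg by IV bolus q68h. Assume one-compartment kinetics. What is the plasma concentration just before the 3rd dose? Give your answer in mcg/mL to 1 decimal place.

f = (1/2)^(τ/t½) = (1/2)^(68/34) ≈ 0.2500.
C₀ = D/Vd = 475/25 ≈ 19.000 mcg/mL.
Before the 3rd dose, 2 doses have been given. Superposition: Cmin = C₀·(f + f²).
≈ 19.000 × (0.2500 + 0.0625) ≈ 19.000 × 0.3125 ≈ 5.938 mcg/mL.

5.9 mcg/mL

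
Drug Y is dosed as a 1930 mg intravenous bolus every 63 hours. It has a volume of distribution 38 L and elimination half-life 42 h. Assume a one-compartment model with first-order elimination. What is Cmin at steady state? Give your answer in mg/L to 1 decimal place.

Over one 63-h interval, 63/42 ≈ 1.5 half-lives elapse, leaving f ≈ 0.3536 of each dose.
At steady state, accumulation factor R = 1/(1 − e^(−kτ)) ≈ 1.5470.
Single-dose peak C₀ = D/Vd = 1930/38 ≈ 50.789 mg/L.
Steady-state peak Cmax,ss = C₀·R ≈ 50.789 × 1.5470 ≈ 78.571 mg/L.
Steady-state trough Cmin,ss = Cmax,ss·f ≈ 78.571 × 0.3536 ≈ 27.783 mg/L.

27.8 mg/L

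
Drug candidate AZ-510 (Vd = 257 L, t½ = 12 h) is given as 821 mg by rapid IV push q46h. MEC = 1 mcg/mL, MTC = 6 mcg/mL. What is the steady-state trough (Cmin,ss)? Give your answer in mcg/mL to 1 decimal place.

Over one 46-h interval, 46/12 ≈ 3.8333 half-lives elapse, leaving f ≈ 0.0702 of each dose.
Accumulation ratio R = 1/(1 − f) ≈ 1/0.9298 ≈ 1.0755.
Single-dose peak C₀ = D/Vd = 821/257 ≈ 3.195 mcg/mL.
Cmax,ss = C₀/(1 − f) ≈ 3.195/0.9298 ≈ 3.436 mcg/mL.
Steady-state trough Cmin,ss = Cmax,ss·f ≈ 3.436 × 0.0702 ≈ 0.241 mcg/mL.
Trough 0.2 mcg/mL vs MEC 1 mcg/mL: subtherapeutic.

0.2 mcg/mL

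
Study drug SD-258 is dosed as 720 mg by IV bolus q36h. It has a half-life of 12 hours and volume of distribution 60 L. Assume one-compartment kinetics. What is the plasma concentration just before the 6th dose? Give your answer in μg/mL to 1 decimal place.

f = (1/2)^(τ/t½) = (1/2)^(36/12) ≈ 0.1250.
C₀ = D/Vd = 720/60 ≈ 12.000 μg/mL.
Before the 6th dose, 5 doses have been given. Superposition: Cmin = C₀·(f + f² + … + f^5).
≈ 12.000 × (0.1250 + 0.0156 + 0.0020 + 0.0002 + 0.0000) ≈ 12.000 × 0.1428 ≈ 1.714 μg/mL.

1.7 μg/mL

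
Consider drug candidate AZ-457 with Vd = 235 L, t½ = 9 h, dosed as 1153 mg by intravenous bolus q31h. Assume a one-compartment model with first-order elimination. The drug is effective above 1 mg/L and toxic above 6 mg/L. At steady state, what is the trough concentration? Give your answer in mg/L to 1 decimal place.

0.5 mg/L

τ/t½ = 31/9 ≈ 3.4444, so fraction remaining f = (1/2)^(31/9) ≈ 0.0919.
At steady state, accumulation factor R = 1/(1 − e^(−kτ)) ≈ 1.1012.
Single-dose peak C₀ = D/Vd = 1153/235 ≈ 4.906 mg/L.
Steady-state peak Cmax,ss = C₀·R ≈ 4.906 × 1.1012 ≈ 5.402 mg/L.
Steady-state trough Cmin,ss = Cmax,ss·f ≈ 5.402 × 0.0919 ≈ 0.496 mg/L.
Trough 0.5 mg/L vs MEC 1 mg/L: subtherapeutic.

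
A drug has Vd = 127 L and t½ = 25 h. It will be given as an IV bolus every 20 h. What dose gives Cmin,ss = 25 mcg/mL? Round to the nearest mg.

2353 mg

τ/t½ = 20/25 ≈ 0.8, so f = (1/2)^(20/25) ≈ 0.574349.
Cmin,ss = (D/Vd)·f/(1−f), so D = Cmin,ss·Vd·(1−f)/f.
D = 25 × 127 × (1−f)/f ≈ 25 × 127 × 0.74110 ≈ 2352.99 mg.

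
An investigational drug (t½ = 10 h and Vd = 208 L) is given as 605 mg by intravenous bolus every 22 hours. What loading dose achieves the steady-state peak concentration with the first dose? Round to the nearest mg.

773 mg

f = (1/2)^(22/10) ≈ 0.217638; accumulation ratio R = 1/(1−f) ≈ 1.27818.
Loading dose to hit Cmax,ss on first dose: D_load = D_maint·R ≈ 605 × 1.27818 ≈ 773.30 mg.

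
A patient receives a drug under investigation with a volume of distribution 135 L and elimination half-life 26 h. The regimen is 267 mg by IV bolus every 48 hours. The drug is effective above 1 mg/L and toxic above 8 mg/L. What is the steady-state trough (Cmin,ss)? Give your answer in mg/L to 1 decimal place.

Over one 48-h interval, 48/26 ≈ 1.8462 half-lives elapse, leaving f ≈ 0.2781 of each dose.
At steady state, accumulation factor R = 1/(1 − e^(−kτ)) ≈ 1.3852.
Each bolus raises the concentration by D/Vd = 267/135 ≈ 1.978 mg/L.
Cmax,ss = C₀/(1 − f) ≈ 1.978/0.7219 ≈ 2.740 mg/L.
One interval later, Cmin,ss = Cmax,ss·e^(−kτ) ≈ 2.740 × 0.2781 ≈ 0.762 mg/L.
Trough 0.8 mg/L vs MEC 1 mg/L: subtherapeutic.

0.8 mg/L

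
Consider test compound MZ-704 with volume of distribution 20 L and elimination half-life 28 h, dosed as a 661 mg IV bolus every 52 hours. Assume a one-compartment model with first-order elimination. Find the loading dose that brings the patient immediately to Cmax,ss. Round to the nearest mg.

913 mg

f = (1/2)^(52/28) ≈ 0.276022; accumulation ratio R = 1/(1−f) ≈ 1.38126.
Loading dose to hit Cmax,ss on first dose: D_load = D_maint·R ≈ 661 × 1.38126 ≈ 913.01 mg.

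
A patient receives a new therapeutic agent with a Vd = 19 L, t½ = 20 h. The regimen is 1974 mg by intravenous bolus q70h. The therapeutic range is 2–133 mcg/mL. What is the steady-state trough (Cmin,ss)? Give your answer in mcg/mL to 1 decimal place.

k = ln2/t½ = ln2/20 ≈ 0.034657 h⁻¹; fraction remaining f = e^(−kτ) = e^(−0.034657×70) ≈ 0.0884.
Each bolus raises the concentration by D/Vd = 1974/19 ≈ 103.895 mcg/mL.
Steady-state trough Cmin,ss = C₀·f/(1−f) ≈ 103.895 × 0.0884/0.9116 ≈ 10.075 mcg/mL.
Trough 10.1 mcg/mL vs MEC 2 mcg/mL: adequate.

10.1 mcg/mL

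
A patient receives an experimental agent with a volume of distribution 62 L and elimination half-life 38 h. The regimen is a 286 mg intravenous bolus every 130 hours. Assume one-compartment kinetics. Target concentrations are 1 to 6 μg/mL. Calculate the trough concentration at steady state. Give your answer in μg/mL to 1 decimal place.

τ/t½ = 130/38 ≈ 3.4211, so fraction remaining f = (1/2)^(130/38) ≈ 0.0934.
Accumulation ratio R = 1/(1 − f) ≈ 1/0.9066 ≈ 1.1030.
Each bolus raises the concentration by D/Vd = 286/62 ≈ 4.613 μg/mL.
Steady-state peak Cmax,ss = C₀·R ≈ 4.613 × 1.1030 ≈ 5.088 μg/mL.
One interval later, Cmin,ss = Cmax,ss·e^(−kτ) ≈ 5.088 × 0.0934 ≈ 0.475 μg/mL.
Trough 0.5 μg/mL vs MEC 1 μg/mL: subtherapeutic.

0.5 μg/mL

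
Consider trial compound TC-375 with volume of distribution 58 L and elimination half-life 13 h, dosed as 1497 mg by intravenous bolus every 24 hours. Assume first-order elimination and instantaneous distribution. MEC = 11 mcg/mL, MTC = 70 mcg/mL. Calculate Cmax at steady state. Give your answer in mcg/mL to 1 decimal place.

35.8 mcg/mL

Over one 24-h interval, 24/13 ≈ 1.8462 half-lives elapse, leaving f ≈ 0.2781 of each dose.
Accumulation ratio R = 1/(1 − f) ≈ 1/0.7219 ≈ 1.3852.
Each bolus raises the concentration by D/Vd = 1497/58 ≈ 25.810 mcg/mL.
Steady-state peak Cmax,ss = C₀·R ≈ 25.810 × 1.3852 ≈ 35.752 mcg/mL.
Peak 35.8 mcg/mL vs MTC 70 mcg/mL: below toxic threshold.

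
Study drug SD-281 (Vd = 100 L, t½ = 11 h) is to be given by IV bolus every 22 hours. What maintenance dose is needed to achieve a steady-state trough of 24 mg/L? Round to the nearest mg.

7200 mg

τ/t½ = 22/11 ≈ 2, so f = (1/2)^(22/11) ≈ 0.250000.
Cmin,ss = (D/Vd)·f/(1−f), so D = Cmin,ss·Vd·(1−f)/f.
D = 24 × 100 × (1−f)/f ≈ 24 × 100 × 3.00000 ≈ 7200.00 mg.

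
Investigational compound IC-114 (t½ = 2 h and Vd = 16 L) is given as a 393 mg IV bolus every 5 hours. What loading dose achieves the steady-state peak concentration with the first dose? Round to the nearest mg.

f = (1/2)^(5/2) ≈ 0.176777; accumulation ratio R = 1/(1−f) ≈ 1.21474.
Loading dose to hit Cmax,ss on first dose: D_load = D_maint·R ≈ 393 × 1.21474 ≈ 477.39 mg.

477 mg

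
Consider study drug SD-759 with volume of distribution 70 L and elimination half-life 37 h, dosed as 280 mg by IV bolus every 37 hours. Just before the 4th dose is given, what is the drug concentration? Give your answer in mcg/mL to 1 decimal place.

f = (1/2)^(τ/t½) = (1/2)^(37/37) ≈ 0.5000.
C₀ = D/Vd = 280/70 ≈ 4.000 mcg/mL.
Before the 4th dose, 3 doses have been given. Superposition: Cmin = C₀·(f + f² + … + f^3).
≈ 4.000 × (0.5000 + 0.2500 + 0.1250) ≈ 4.000 × 0.8750 ≈ 3.500 mcg/mL.

3.5 mcg/mL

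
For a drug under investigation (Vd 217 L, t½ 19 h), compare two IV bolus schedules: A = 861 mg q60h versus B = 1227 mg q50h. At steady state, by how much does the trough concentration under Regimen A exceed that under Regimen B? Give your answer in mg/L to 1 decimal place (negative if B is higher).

-0.6 mg/L

Regimen A: f = (1/2)^(60/19) ≈ 0.1120; Cmin,ss = (861/217)·f/(1−f) ≈ 0.500 mg/L.
Regimen B: f = (1/2)^(50/19) ≈ 0.1614; Cmin,ss = (1227/217)·f/(1−f) ≈ 1.088 mg/L.
Difference ≈ 0.500 − 1.088 ≈ -0.588 mg/L.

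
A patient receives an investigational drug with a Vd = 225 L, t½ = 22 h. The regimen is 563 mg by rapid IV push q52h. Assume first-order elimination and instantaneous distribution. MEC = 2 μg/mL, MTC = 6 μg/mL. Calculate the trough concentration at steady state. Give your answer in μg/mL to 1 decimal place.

k = ln2/t½ = ln2/22 ≈ 0.031507 h⁻¹; fraction remaining f = e^(−kτ) = e^(−0.031507×52) ≈ 0.1943.
Accumulation ratio R = 1/(1 − f) ≈ 1/0.8057 ≈ 1.2412.
Each bolus raises the concentration by D/Vd = 563/225 ≈ 2.502 μg/mL.
Steady-state peak Cmax,ss = C₀·R ≈ 2.502 × 1.2412 ≈ 3.105 μg/mL.
One interval later, Cmin,ss = Cmax,ss·e^(−kτ) ≈ 3.105 × 0.1943 ≈ 0.603 μg/mL.
Trough 0.6 μg/mL vs MEC 2 μg/mL: subtherapeutic.

0.6 μg/mL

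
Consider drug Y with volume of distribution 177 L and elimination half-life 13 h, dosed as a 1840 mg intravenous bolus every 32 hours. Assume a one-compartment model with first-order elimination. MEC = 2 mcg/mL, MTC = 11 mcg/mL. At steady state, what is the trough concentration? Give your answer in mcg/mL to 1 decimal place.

2.3 mcg/mL

τ/t½ = 32/13 ≈ 2.4615, so fraction remaining f = (1/2)^(32/13) ≈ 0.1816.
Accumulation ratio R = 1/(1 − f) ≈ 1/0.8184 ≈ 1.2219.
Single-dose peak C₀ = D/Vd = 1840/177 ≈ 10.395 mcg/mL.
Cmax,ss = C₀/(1 − f) ≈ 10.395/0.8184 ≈ 12.702 mcg/mL.
Steady-state trough Cmin,ss = Cmax,ss·f ≈ 12.702 × 0.1816 ≈ 2.307 mcg/mL.
Trough 2.3 mcg/mL vs MEC 2 mcg/mL: adequate.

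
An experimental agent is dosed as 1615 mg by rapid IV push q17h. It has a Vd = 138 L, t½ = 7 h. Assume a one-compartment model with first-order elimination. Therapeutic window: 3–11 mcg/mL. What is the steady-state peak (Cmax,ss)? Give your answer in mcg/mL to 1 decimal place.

14.4 mcg/mL

τ/t½ = 17/7 ≈ 2.4286, so fraction remaining f = (1/2)^(17/7) ≈ 0.1857.
Accumulation ratio R = 1/(1 − f) ≈ 1/0.8143 ≈ 1.2280.
Each bolus raises the concentration by D/Vd = 1615/138 ≈ 11.703 mcg/mL.
Steady-state peak Cmax,ss = C₀·R ≈ 11.703 × 1.2280 ≈ 14.371 mcg/mL.
Peak 14.4 mcg/mL vs MTC 11 mcg/mL: exceeds toxic threshold.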